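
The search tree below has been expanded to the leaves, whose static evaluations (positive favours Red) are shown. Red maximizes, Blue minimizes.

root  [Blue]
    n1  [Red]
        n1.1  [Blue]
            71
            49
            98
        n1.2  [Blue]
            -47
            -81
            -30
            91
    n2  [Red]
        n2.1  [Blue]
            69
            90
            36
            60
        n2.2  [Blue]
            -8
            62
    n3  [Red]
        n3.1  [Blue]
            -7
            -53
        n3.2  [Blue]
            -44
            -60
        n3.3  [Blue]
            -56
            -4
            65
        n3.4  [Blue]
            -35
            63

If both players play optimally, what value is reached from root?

-35

n1.1 (Blue): min(71, 49, 98) = 49
n1.2 (Blue): min(-47, -81, -30, 91) = -81
n1 (Red): max(49, -81) = 49
n2.1 (Blue): min(69, 90, 36, 60) = 36
n2.2 (Blue): min(-8, 62) = -8
n2 (Red): max(36, -8) = 36
n3.1 (Blue): min(-7, -53) = -53
n3.2 (Blue): min(-44, -60) = -60
n3.3 (Blue): min(-56, -4, 65) = -56
n3.4 (Blue): min(-35, 63) = -35
n3 (Red): max(-53, -60, -56, -35) = -35
root (Blue): min(49, 36, -35) = -35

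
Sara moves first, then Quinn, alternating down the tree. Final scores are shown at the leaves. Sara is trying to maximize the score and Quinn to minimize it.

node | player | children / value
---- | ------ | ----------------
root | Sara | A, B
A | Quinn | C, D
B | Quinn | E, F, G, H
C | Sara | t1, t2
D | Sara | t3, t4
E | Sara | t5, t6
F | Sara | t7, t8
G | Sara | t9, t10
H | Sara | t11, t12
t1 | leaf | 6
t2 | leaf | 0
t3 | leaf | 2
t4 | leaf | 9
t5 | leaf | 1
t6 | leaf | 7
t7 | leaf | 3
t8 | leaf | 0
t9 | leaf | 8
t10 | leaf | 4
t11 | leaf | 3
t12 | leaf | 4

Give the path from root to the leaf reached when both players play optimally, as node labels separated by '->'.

C (Sara): max(6, 0) = 6
D (Sara): max(2, 9) = 9
A (Quinn): min(6, 9) = 6
E (Sara): max(1, 7) = 7
F (Sara): max(3, 0) = 3
G (Sara): max(8, 4) = 8
H (Sara): max(3, 4) = 4
B (Quinn): min(7, 3, 8, 4) = 3
root (Sara): max(6, 3) = 6
At root, Sara picks A (highest: 6).
At A, Quinn picks C (lowest: 6).
At C, Sara picks t1 (highest: 6).
Terminal value 6.

root -> A -> C -> t1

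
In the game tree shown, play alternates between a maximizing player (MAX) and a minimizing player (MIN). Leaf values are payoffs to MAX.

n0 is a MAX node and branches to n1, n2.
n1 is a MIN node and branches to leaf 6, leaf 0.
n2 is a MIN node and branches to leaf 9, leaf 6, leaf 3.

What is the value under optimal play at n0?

3

n1 (MIN): min(6, 0) = 0
n2 (MIN): min(9, 6, 3) = 3
n0 (MAX): max(0, 3) = 3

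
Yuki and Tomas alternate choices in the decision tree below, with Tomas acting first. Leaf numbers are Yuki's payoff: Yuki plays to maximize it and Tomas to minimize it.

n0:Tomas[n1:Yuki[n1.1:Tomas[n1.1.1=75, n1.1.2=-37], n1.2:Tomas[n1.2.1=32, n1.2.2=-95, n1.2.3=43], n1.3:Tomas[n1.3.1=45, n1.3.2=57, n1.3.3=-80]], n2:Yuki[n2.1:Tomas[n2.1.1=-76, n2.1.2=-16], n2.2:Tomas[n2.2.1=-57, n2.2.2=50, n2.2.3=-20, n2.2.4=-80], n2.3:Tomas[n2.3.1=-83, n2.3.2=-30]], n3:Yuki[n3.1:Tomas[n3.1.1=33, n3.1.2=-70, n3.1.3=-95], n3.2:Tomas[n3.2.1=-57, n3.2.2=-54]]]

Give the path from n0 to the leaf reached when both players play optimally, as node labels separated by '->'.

n1.1 (Tomas): min(75, -37) = -37
n1.2 (Tomas): min(32, -95, 43) = -95
n1.3 (Tomas): min(45, 57, -80) = -80
n1 (Yuki): max(-37, -95, -80) = -37
n2.1 (Tomas): min(-76, -16) = -76
n2.2 (Tomas): min(-57, 50, -20, -80) = -80
n2.3 (Tomas): min(-83, -30) = -83
n2 (Yuki): max(-76, -80, -83) = -76
n3.1 (Tomas): min(33, -70, -95) = -95
n3.2 (Tomas): min(-57, -54) = -57
n3 (Yuki): max(-95, -57) = -57
n0 (Tomas): min(-37, -76, -57) = -76
At n0, Tomas picks n2 (lowest: -76).
At n2, Yuki picks n2.1 (highest: -76).
At n2.1, Tomas picks n2.1.1 (lowest: -76).
Terminal value -76.

n0 -> n2 -> n2.1 -> n2.1.1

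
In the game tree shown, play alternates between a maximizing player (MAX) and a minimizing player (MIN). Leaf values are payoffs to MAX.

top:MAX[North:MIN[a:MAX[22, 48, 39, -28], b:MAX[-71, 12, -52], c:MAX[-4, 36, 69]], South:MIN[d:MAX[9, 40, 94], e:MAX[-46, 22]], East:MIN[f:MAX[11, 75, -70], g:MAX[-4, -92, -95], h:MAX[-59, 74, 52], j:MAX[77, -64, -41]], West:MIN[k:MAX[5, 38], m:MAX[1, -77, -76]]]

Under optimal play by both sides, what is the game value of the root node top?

22

a (MAX): max(22, 48, 39, -28) = 48
b (MAX): max(-71, 12, -52) = 12
c (MAX): max(-4, 36, 69) = 69
North (MIN): min(48, 12, 69) = 12
d (MAX): max(9, 40, 94) = 94
e (MAX): max(-46, 22) = 22
South (MIN): min(94, 22) = 22
f (MAX): max(11, 75, -70) = 75
g (MAX): max(-4, -92, -95) = -4
h (MAX): max(-59, 74, 52) = 74
j (MAX): max(77, -64, -41) = 77
East (MIN): min(75, -4, 74, 77) = -4
k (MAX): max(5, 38) = 38
m (MAX): max(1, -77, -76) = 1
West (MIN): min(38, 1) = 1
top (MAX): max(12, 22, -4, 1) = 22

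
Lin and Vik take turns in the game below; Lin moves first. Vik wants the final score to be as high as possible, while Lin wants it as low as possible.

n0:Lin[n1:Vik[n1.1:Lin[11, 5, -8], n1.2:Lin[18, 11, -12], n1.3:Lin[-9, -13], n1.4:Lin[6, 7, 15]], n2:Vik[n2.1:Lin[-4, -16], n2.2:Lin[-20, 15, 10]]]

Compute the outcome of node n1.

n1.1 (Lin): min(11, 5, -8) = -8
n1.2 (Lin): min(18, 11, -12) = -12
n1.3 (Lin): min(-9, -13) = -13
n1.4 (Lin): min(6, 7, 15) = 6
n1 (Vik): max(-8, -12, -13, 6) = 6

6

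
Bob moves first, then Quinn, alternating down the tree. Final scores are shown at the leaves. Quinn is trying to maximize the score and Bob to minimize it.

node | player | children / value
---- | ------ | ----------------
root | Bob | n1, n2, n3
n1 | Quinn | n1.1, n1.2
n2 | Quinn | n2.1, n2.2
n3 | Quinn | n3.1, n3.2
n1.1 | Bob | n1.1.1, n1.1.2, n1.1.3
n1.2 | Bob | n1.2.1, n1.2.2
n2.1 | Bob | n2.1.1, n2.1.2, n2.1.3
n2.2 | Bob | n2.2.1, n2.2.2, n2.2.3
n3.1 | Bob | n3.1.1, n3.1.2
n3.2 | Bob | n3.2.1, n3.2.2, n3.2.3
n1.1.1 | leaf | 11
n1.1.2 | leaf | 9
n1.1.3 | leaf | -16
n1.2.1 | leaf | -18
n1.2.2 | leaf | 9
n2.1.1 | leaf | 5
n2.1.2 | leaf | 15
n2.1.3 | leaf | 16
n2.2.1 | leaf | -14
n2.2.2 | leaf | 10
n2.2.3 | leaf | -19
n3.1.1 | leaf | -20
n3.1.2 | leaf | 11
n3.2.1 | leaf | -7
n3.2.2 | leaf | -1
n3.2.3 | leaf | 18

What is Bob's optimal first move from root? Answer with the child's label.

n1

n1.1 (Bob): min(11, 9, -16) = -16
n1.2 (Bob): min(-18, 9) = -18
n1 (Quinn): max(-16, -18) = -16
n2.1 (Bob): min(5, 15, 16) = 5
n2.2 (Bob): min(-14, 10, -19) = -19
n2 (Quinn): max(5, -19) = 5
n3.1 (Bob): min(-20, 11) = -20
n3.2 (Bob): min(-7, -1, 18) = -7
n3 (Quinn): max(-20, -7) = -7
root (Bob): min(-16, 5, -7) = -16
Bob at root wants the lowest of {n1=-16, n2=5, n3=-7}, so chooses n1.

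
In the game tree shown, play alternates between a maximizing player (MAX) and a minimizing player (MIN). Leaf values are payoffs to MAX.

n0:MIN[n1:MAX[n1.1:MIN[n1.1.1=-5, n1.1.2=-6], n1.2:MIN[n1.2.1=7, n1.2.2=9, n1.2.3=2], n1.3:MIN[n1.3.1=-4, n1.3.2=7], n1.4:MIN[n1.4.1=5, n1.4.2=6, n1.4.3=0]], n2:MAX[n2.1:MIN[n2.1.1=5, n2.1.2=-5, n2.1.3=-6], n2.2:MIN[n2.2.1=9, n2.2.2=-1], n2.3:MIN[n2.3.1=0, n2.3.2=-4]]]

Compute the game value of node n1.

2

n1.1 (MIN): min(-5, -6) = -6
n1.2 (MIN): min(7, 9, 2) = 2
n1.3 (MIN): min(-4, 7) = -4
n1.4 (MIN): min(5, 6, 0) = 0
n1 (MAX): max(-6, 2, -4, 0) = 2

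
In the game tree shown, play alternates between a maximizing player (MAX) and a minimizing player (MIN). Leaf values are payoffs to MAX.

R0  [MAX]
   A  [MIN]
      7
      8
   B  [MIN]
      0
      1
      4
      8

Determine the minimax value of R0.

7

A (MIN): min(7, 8) = 7
B (MIN): min(0, 1, 4, 8) = 0
R0 (MAX): max(7, 0) = 7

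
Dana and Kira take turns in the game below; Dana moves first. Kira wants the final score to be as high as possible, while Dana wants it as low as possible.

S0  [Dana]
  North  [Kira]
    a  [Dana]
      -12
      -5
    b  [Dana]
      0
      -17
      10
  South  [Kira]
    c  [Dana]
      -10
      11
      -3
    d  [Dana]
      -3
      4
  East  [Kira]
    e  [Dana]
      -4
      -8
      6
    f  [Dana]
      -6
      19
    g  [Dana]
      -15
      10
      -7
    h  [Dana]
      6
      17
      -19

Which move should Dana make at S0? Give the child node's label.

a (Dana): min(-12, -5) = -12
b (Dana): min(0, -17, 10) = -17
North (Kira): max(-12, -17) = -12
c (Dana): min(-10, 11, -3) = -10
d (Dana): min(-3, 4) = -3
South (Kira): max(-10, -3) = -3
e (Dana): min(-4, -8, 6) = -8
f (Dana): min(-6, 19) = -6
g (Dana): min(-15, 10, -7) = -15
h (Dana): min(6, 17, -19) = -19
East (Kira): max(-8, -6, -15, -19) = -6
S0 (Dana): min(-12, -3, -6) = -12
Dana at S0 wants the lowest of {North=-12, South=-3, East=-6}, so chooses North.

North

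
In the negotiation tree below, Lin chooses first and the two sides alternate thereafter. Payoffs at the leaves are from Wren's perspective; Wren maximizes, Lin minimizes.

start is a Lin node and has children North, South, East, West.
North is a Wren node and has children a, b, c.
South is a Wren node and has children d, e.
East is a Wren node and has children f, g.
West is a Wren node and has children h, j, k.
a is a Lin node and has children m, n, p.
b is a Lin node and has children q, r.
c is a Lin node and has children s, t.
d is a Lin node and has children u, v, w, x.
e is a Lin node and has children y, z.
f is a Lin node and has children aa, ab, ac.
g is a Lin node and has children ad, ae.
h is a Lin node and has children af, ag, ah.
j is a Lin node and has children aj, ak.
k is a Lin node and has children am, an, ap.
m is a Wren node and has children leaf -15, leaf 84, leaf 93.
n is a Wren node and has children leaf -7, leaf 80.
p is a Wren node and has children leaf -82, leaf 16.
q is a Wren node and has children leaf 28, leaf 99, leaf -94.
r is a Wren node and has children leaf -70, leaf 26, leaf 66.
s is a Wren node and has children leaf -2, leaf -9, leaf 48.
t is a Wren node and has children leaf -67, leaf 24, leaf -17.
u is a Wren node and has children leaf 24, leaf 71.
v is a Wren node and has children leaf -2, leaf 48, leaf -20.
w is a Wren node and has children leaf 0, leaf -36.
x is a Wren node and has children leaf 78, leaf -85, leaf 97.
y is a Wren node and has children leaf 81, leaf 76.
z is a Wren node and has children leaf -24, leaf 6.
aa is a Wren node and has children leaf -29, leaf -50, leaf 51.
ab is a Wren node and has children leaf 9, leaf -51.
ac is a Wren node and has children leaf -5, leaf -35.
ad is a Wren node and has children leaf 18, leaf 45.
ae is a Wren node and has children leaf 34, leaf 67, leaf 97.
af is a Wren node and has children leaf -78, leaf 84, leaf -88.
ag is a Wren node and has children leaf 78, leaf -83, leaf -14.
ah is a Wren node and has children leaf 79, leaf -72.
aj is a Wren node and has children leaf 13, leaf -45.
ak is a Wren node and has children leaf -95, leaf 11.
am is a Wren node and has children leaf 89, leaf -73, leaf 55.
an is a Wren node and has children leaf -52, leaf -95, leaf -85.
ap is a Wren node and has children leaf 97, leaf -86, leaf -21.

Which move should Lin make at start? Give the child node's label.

m (Wren): max(-15, 84, 93) = 93
n (Wren): max(-7, 80) = 80
p (Wren): max(-82, 16) = 16
a (Lin): min(93, 80, 16) = 16
q (Wren): max(28, 99, -94) = 99
r (Wren): max(-70, 26, 66) = 66
b (Lin): min(99, 66) = 66
s (Wren): max(-2, -9, 48) = 48
t (Wren): max(-67, 24, -17) = 24
c (Lin): min(48, 24) = 24
North (Wren): max(16, 66, 24) = 66
u (Wren): max(24, 71) = 71
v (Wren): max(-2, 48, -20) = 48
w (Wren): max(0, -36) = 0
x (Wren): max(78, -85, 97) = 97
d (Lin): min(71, 48, 0, 97) = 0
y (Wren): max(81, 76) = 81
z (Wren): max(-24, 6) = 6
e (Lin): min(81, 6) = 6
South (Wren): max(0, 6) = 6
aa (Wren): max(-29, -50, 51) = 51
ab (Wren): max(9, -51) = 9
ac (Wren): max(-5, -35) = -5
f (Lin): min(51, 9, -5) = -5
ad (Wren): max(18, 45) = 45
ae (Wren): max(34, 67, 97) = 97
g (Lin): min(45, 97) = 45
East (Wren): max(-5, 45) = 45
af (Wren): max(-78, 84, -88) = 84
ag (Wren): max(78, -83, -14) = 78
ah (Wren): max(79, -72) = 79
h (Lin): min(84, 78, 79) = 78
aj (Wren): max(13, -45) = 13
ak (Wren): max(-95, 11) = 11
j (Lin): min(13, 11) = 11
am (Wren): max(89, -73, 55) = 89
an (Wren): max(-52, -95, -85) = -52
ap (Wren): max(97, -86, -21) = 97
k (Lin): min(89, -52, 97) = -52
West (Wren): max(78, 11, -52) = 78
start (Lin): min(66, 6, 45, 78) = 6
Lin at start wants the lowest of {North=66, South=6, East=45, West=78}, so chooses South.

South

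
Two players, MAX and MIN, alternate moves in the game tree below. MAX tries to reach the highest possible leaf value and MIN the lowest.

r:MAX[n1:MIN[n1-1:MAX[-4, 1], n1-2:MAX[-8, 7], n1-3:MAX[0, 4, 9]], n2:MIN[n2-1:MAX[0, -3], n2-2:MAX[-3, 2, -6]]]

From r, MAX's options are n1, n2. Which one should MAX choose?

n1

n1-1 (MAX): max(-4, 1) = 1
n1-2 (MAX): max(-8, 7) = 7
n1-3 (MAX): max(0, 4, 9) = 9
n1 (MIN): min(1, 7, 9) = 1
n2-1 (MAX): max(0, -3) = 0
n2-2 (MAX): max(-3, 2, -6) = 2
n2 (MIN): min(0, 2) = 0
r (MAX): max(1, 0) = 1
MAX at r wants the highest of {n1=1, n2=0}, so chooses n1.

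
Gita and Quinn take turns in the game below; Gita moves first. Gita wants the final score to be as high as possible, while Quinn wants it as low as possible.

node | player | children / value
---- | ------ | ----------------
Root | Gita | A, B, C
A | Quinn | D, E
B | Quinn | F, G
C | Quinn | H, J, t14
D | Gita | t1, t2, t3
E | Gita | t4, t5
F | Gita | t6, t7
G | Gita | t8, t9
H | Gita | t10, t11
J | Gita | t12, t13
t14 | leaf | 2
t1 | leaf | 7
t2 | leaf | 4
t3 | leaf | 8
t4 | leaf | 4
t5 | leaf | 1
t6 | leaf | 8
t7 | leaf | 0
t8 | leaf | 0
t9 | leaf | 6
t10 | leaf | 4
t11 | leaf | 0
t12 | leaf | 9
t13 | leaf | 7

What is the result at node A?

4

D (Gita): max(7, 4, 8) = 8
E (Gita): max(4, 1) = 4
A (Quinn): min(8, 4) = 4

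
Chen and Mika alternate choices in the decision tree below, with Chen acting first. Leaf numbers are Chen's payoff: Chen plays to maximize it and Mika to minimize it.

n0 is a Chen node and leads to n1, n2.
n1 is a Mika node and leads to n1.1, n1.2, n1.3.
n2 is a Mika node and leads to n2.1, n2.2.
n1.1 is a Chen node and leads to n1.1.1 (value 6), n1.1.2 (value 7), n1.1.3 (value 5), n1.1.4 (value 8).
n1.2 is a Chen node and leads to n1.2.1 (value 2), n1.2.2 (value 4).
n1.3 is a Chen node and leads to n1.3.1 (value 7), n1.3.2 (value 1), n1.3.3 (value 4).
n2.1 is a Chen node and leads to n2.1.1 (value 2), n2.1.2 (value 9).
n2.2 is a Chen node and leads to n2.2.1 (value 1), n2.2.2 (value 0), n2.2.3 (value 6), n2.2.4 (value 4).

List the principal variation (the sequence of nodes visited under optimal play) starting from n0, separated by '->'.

n0 -> n2 -> n2.2 -> n2.2.3

n1.1 (Chen): max(6, 7, 5, 8) = 8
n1.2 (Chen): max(2, 4) = 4
n1.3 (Chen): max(7, 1, 4) = 7
n1 (Mika): min(8, 4, 7) = 4
n2.1 (Chen): max(2, 9) = 9
n2.2 (Chen): max(1, 0, 6, 4) = 6
n2 (Mika): min(9, 6) = 6
n0 (Chen): max(4, 6) = 6
At n0, Chen picks n2 (highest: 6).
At n2, Mika picks n2.2 (lowest: 6).
At n2.2, Chen picks n2.2.3 (highest: 6).
Terminal value 6.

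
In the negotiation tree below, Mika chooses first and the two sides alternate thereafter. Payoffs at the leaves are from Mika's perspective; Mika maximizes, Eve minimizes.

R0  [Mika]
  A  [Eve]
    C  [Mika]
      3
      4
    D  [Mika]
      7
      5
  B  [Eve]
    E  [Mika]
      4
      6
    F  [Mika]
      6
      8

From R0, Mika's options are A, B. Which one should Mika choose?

C (Mika): max(3, 4) = 4
D (Mika): max(7, 5) = 7
A (Eve): min(4, 7) = 4
E (Mika): max(4, 6) = 6
F (Mika): max(6, 8) = 8
B (Eve): min(6, 8) = 6
R0 (Mika): max(4, 6) = 6
Mika at R0 wants the highest of {A=4, B=6}, so chooses B.

B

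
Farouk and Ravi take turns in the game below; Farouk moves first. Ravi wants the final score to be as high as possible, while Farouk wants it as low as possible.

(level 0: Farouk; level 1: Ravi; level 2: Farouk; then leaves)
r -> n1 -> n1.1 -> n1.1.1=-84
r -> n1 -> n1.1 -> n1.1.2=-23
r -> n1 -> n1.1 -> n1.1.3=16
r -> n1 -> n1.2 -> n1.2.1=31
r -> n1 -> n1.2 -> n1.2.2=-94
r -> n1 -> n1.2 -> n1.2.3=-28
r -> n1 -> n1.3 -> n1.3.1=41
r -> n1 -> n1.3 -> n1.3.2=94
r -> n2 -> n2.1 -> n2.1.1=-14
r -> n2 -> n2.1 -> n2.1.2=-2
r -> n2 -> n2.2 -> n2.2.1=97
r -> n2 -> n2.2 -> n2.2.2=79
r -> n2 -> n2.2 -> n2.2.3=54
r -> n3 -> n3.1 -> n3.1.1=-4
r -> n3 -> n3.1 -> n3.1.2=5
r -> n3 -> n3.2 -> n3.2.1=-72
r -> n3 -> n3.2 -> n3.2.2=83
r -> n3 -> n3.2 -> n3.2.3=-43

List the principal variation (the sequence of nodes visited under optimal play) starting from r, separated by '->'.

r -> n3 -> n3.1 -> n3.1.1

n1.1 (Farouk): min(-84, -23, 16) = -84
n1.2 (Farouk): min(31, -94, -28) = -94
n1.3 (Farouk): min(41, 94) = 41
n1 (Ravi): max(-84, -94, 41) = 41
n2.1 (Farouk): min(-14, -2) = -14
n2.2 (Farouk): min(97, 79, 54) = 54
n2 (Ravi): max(-14, 54) = 54
n3.1 (Farouk): min(-4, 5) = -4
n3.2 (Farouk): min(-72, 83, -43) = -72
n3 (Ravi): max(-4, -72) = -4
r (Farouk): min(41, 54, -4) = -4
At r, Farouk picks n3 (lowest: -4).
At n3, Ravi picks n3.1 (highest: -4).
At n3.1, Farouk picks n3.1.1 (lowest: -4).
Terminal value -4.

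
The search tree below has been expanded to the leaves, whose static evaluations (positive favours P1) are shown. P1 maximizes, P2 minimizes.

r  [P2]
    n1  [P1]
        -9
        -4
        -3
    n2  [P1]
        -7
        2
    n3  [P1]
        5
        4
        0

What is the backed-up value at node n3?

n3 (P1): max(5, 4, 0) = 5

5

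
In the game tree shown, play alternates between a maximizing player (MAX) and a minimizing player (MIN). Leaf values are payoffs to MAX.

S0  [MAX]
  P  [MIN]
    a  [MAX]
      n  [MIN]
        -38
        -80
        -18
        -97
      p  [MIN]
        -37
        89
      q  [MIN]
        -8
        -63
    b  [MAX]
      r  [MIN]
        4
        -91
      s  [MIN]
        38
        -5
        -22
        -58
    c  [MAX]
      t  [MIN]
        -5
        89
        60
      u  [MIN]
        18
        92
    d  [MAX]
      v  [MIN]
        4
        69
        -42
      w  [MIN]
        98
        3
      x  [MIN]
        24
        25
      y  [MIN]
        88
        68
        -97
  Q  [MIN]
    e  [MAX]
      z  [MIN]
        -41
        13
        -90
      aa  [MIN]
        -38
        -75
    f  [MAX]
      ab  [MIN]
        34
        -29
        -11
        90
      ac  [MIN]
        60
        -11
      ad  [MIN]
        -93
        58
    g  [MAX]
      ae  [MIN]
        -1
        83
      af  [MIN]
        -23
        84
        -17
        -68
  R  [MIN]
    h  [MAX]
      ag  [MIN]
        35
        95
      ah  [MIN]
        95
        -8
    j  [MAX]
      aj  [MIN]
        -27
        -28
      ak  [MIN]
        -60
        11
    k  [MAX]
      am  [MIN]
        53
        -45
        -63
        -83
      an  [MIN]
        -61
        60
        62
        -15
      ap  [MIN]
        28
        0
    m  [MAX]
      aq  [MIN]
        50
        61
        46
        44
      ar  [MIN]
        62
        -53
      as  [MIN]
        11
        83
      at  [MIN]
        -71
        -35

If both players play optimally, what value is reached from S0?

-28

n (MIN): min(-38, -80, -18, -97) = -97
p (MIN): min(-37, 89) = -37
q (MIN): min(-8, -63) = -63
a (MAX): max(-97, -37, -63) = -37
r (MIN): min(4, -91) = -91
s (MIN): min(38, -5, -22, -58) = -58
b (MAX): max(-91, -58) = -58
t (MIN): min(-5, 89, 60) = -5
u (MIN): min(18, 92) = 18
c (MAX): max(-5, 18) = 18
v (MIN): min(4, 69, -42) = -42
w (MIN): min(98, 3) = 3
x (MIN): min(24, 25) = 24
y (MIN): min(88, 68, -97) = -97
d (MAX): max(-42, 3, 24, -97) = 24
P (MIN): min(-37, -58, 18, 24) = -58
z (MIN): min(-41, 13, -90) = -90
aa (MIN): min(-38, -75) = -75
e (MAX): max(-90, -75) = -75
ab (MIN): min(34, -29, -11, 90) = -29
ac (MIN): min(60, -11) = -11
ad (MIN): min(-93, 58) = -93
f (MAX): max(-29, -11, -93) = -11
ae (MIN): min(-1, 83) = -1
af (MIN): min(-23, 84, -17, -68) = -68
g (MAX): max(-1, -68) = -1
Q (MIN): min(-75, -11, -1) = -75
ag (MIN): min(35, 95) = 35
ah (MIN): min(95, -8) = -8
h (MAX): max(35, -8) = 35
aj (MIN): min(-27, -28) = -28
ak (MIN): min(-60, 11) = -60
j (MAX): max(-28, -60) = -28
am (MIN): min(53, -45, -63, -83) = -83
an (MIN): min(-61, 60, 62, -15) = -61
ap (MIN): min(28, 0) = 0
k (MAX): max(-83, -61, 0) = 0
aq (MIN): min(50, 61, 46, 44) = 44
ar (MIN): min(62, -53) = -53
as (MIN): min(11, 83) = 11
at (MIN): min(-71, -35) = -71
m (MAX): max(44, -53, 11, -71) = 44
R (MIN): min(35, -28, 0, 44) = -28
S0 (MAX): max(-58, -75, -28) = -28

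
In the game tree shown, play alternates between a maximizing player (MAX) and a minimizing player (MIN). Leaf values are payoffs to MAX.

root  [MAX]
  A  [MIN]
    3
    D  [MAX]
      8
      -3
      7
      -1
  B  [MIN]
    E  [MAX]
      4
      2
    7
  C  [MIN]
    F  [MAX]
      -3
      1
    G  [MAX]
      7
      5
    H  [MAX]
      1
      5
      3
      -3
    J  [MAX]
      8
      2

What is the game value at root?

4

D (MAX): max(8, -3, 7, -1) = 8
A (MIN): min(3, 8) = 3
E (MAX): max(4, 2) = 4
B (MIN): min(4, 7) = 4
F (MAX): max(-3, 1) = 1
G (MAX): max(7, 5) = 7
H (MAX): max(1, 5, 3, -3) = 5
J (MAX): max(8, 2) = 8
C (MIN): min(1, 7, 5, 8) = 1
root (MAX): max(3, 4, 1) = 4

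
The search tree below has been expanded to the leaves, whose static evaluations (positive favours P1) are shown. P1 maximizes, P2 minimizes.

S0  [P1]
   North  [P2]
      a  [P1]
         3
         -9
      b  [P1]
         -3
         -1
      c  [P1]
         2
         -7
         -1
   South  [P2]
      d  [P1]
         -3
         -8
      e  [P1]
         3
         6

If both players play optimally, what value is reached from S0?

-1

a (P1): max(3, -9) = 3
b (P1): max(-3, -1) = -1
c (P1): max(2, -7, -1) = 2
North (P2): min(3, -1, 2) = -1
d (P1): max(-3, -8) = -3
e (P1): max(3, 6) = 6
South (P2): min(-3, 6) = -3
S0 (P1): max(-1, -3) = -1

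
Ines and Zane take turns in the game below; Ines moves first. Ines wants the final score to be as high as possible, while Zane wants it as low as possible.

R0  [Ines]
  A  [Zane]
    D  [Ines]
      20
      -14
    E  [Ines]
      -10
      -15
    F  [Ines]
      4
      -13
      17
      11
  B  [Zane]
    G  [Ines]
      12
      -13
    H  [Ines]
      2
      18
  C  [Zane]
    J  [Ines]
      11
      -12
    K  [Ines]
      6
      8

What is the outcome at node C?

8

J (Ines): max(11, -12) = 11
K (Ines): max(6, 8) = 8
C (Zane): min(11, 8) = 8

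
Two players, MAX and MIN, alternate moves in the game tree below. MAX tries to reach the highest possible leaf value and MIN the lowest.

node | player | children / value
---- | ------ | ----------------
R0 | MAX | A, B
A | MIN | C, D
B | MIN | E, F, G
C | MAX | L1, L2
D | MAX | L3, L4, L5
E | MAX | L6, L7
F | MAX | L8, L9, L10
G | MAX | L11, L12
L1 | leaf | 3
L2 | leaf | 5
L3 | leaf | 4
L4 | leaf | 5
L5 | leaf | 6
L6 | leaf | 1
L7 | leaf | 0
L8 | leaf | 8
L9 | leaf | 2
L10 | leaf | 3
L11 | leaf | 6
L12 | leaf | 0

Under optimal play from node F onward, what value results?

F (MAX): max(8, 2, 3) = 8

8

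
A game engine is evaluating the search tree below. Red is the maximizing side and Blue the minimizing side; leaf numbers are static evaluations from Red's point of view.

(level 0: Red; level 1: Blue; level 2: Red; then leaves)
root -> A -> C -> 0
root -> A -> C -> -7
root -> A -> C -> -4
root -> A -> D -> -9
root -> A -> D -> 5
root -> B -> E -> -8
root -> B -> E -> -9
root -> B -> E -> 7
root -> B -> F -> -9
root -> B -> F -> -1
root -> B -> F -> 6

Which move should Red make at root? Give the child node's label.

C (Red): max(0, -7, -4) = 0
D (Red): max(-9, 5) = 5
A (Blue): min(0, 5) = 0
E (Red): max(-8, -9, 7) = 7
F (Red): max(-9, -1, 6) = 6
B (Blue): min(7, 6) = 6
root (Red): max(0, 6) = 6
Red at root wants the highest of {A=0, B=6}, so chooses B.

B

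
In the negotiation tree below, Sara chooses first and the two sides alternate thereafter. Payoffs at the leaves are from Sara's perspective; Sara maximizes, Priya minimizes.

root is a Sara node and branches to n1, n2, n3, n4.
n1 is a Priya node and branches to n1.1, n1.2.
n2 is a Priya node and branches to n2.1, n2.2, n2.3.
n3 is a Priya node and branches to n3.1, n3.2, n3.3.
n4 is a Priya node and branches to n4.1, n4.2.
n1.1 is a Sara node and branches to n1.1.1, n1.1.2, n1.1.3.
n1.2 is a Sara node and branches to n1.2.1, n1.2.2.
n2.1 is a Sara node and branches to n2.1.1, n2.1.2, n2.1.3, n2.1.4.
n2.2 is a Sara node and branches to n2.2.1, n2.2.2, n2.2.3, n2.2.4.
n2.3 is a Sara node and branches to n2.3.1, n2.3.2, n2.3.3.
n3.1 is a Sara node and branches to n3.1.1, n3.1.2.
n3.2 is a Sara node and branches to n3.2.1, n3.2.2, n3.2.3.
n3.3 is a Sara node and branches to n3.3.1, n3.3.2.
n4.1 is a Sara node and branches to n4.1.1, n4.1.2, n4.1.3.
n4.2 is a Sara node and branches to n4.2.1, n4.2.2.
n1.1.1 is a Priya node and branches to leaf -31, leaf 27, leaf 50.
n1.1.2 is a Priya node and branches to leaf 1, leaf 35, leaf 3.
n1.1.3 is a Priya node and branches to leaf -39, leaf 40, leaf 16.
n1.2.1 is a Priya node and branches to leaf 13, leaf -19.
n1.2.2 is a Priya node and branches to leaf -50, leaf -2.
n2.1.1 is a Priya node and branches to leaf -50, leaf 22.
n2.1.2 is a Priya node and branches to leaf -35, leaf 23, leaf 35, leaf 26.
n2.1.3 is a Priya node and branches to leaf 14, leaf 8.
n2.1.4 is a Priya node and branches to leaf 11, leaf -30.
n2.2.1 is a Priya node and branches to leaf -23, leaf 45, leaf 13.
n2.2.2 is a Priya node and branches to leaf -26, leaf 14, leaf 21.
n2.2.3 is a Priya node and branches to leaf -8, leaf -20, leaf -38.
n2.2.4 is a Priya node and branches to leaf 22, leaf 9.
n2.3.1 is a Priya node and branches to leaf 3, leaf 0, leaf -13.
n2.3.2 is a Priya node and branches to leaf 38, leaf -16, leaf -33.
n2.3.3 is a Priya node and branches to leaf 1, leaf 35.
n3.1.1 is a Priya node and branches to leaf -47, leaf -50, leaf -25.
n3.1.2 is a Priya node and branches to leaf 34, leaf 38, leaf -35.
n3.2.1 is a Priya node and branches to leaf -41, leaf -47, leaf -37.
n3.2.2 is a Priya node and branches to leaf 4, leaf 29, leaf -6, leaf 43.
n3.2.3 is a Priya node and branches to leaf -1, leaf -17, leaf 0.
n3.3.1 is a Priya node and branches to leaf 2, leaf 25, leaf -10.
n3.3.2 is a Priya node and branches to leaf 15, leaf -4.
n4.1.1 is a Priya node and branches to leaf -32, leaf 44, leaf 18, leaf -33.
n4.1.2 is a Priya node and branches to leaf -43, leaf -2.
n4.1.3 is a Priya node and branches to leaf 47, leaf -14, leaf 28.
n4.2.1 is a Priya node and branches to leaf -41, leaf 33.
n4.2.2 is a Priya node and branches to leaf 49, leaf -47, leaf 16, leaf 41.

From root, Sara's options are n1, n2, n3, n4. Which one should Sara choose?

n1.1.1 (Priya): min(-31, 27, 50) = -31
n1.1.2 (Priya): min(1, 35, 3) = 1
n1.1.3 (Priya): min(-39, 40, 16) = -39
n1.1 (Sara): max(-31, 1, -39) = 1
n1.2.1 (Priya): min(13, -19) = -19
n1.2.2 (Priya): min(-50, -2) = -50
n1.2 (Sara): max(-19, -50) = -19
n1 (Priya): min(1, -19) = -19
n2.1.1 (Priya): min(-50, 22) = -50
n2.1.2 (Priya): min(-35, 23, 35, 26) = -35
n2.1.3 (Priya): min(14, 8) = 8
n2.1.4 (Priya): min(11, -30) = -30
n2.1 (Sara): max(-50, -35, 8, -30) = 8
n2.2.1 (Priya): min(-23, 45, 13) = -23
n2.2.2 (Priya): min(-26, 14, 21) = -26
n2.2.3 (Priya): min(-8, -20, -38) = -38
n2.2.4 (Priya): min(22, 9) = 9
n2.2 (Sara): max(-23, -26, -38, 9) = 9
n2.3.1 (Priya): min(3, 0, -13) = -13
n2.3.2 (Priya): min(38, -16, -33) = -33
n2.3.3 (Priya): min(1, 35) = 1
n2.3 (Sara): max(-13, -33, 1) = 1
n2 (Priya): min(8, 9, 1) = 1
n3.1.1 (Priya): min(-47, -50, -25) = -50
n3.1.2 (Priya): min(34, 38, -35) = -35
n3.1 (Sara): max(-50, -35) = -35
n3.2.1 (Priya): min(-41, -47, -37) = -47
n3.2.2 (Priya): min(4, 29, -6, 43) = -6
n3.2.3 (Priya): min(-1, -17, 0) = -17
n3.2 (Sara): max(-47, -6, -17) = -6
n3.3.1 (Priya): min(2, 25, -10) = -10
n3.3.2 (Priya): min(15, -4) = -4
n3.3 (Sara): max(-10, -4) = -4
n3 (Priya): min(-35, -6, -4) = -35
n4.1.1 (Priya): min(-32, 44, 18, -33) = -33
n4.1.2 (Priya): min(-43, -2) = -43
n4.1.3 (Priya): min(47, -14, 28) = -14
n4.1 (Sara): max(-33, -43, -14) = -14
n4.2.1 (Priya): min(-41, 33) = -41
n4.2.2 (Priya): min(49, -47, 16, 41) = -47
n4.2 (Sara): max(-41, -47) = -41
n4 (Priya): min(-14, -41) = -41
root (Sara): max(-19, 1, -35, -41) = 1
Sara at root wants the highest of {n1=-19, n2=1, n3=-35, n4=-41}, so chooses n2.

n2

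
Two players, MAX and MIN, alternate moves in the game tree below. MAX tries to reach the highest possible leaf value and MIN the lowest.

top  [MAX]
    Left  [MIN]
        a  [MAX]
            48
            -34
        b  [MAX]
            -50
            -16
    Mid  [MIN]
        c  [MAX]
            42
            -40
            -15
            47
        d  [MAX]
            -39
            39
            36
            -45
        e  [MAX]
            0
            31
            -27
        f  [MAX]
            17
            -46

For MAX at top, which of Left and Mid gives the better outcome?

a (MAX): max(48, -34) = 48
b (MAX): max(-50, -16) = -16
Left (MIN): min(48, -16) = -16
c (MAX): max(42, -40, -15, 47) = 47
d (MAX): max(-39, 39, 36, -45) = 39
e (MAX): max(0, 31, -27) = 31
f (MAX): max(17, -46) = 17
Mid (MIN): min(47, 39, 31, 17) = 17
MAX prefers the higher value; Left=-16, Mid=17. Mid is better since 17 > -16.

Mid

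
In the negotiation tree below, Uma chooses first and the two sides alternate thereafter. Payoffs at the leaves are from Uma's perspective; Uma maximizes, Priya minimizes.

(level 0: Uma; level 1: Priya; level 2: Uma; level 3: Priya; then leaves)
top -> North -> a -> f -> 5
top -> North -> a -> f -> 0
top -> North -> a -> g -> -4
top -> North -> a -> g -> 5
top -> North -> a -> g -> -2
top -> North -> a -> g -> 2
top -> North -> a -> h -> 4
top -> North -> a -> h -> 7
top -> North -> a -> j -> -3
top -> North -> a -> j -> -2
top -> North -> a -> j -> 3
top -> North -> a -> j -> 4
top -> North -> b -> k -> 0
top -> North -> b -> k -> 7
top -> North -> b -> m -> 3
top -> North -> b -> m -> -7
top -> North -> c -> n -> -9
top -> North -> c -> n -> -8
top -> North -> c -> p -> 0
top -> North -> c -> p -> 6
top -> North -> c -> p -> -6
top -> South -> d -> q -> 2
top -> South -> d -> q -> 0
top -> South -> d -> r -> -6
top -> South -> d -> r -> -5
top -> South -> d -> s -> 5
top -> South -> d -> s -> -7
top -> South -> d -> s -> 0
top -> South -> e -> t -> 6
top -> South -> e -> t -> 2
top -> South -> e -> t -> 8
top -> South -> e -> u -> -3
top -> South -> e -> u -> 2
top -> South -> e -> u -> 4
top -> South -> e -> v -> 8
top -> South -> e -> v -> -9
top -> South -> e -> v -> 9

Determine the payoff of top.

f (Priya): min(5, 0) = 0
g (Priya): min(-4, 5, -2, 2) = -4
h (Priya): min(4, 7) = 4
j (Priya): min(-3, -2, 3, 4) = -3
a (Uma): max(0, -4, 4, -3) = 4
k (Priya): min(0, 7) = 0
m (Priya): min(3, -7) = -7
b (Uma): max(0, -7) = 0
n (Priya): min(-9, -8) = -9
p (Priya): min(0, 6, -6) = -6
c (Uma): max(-9, -6) = -6
North (Priya): min(4, 0, -6) = -6
q (Priya): min(2, 0) = 0
r (Priya): min(-6, -5) = -6
s (Priya): min(5, -7, 0) = -7
d (Uma): max(0, -6, -7) = 0
t (Priya): min(6, 2, 8) = 2
u (Priya): min(-3, 2, 4) = -3
v (Priya): min(8, -9, 9) = -9
e (Uma): max(2, -3, -9) = 2
South (Priya): min(0, 2) = 0
top (Uma): max(-6, 0) = 0

0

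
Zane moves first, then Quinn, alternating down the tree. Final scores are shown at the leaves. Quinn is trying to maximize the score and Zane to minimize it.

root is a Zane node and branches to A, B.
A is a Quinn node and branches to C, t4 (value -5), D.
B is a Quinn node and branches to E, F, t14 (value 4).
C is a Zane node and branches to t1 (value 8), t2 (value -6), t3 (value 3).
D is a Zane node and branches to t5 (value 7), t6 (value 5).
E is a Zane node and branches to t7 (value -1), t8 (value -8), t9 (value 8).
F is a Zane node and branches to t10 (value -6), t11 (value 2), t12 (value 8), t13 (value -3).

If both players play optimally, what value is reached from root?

C (Zane): min(8, -6, 3) = -6
D (Zane): min(7, 5) = 5
A (Quinn): max(-6, -5, 5) = 5
E (Zane): min(-1, -8, 8) = -8
F (Zane): min(-6, 2, 8, -3) = -6
B (Quinn): max(-8, -6, 4) = 4
root (Zane): min(5, 4) = 4

4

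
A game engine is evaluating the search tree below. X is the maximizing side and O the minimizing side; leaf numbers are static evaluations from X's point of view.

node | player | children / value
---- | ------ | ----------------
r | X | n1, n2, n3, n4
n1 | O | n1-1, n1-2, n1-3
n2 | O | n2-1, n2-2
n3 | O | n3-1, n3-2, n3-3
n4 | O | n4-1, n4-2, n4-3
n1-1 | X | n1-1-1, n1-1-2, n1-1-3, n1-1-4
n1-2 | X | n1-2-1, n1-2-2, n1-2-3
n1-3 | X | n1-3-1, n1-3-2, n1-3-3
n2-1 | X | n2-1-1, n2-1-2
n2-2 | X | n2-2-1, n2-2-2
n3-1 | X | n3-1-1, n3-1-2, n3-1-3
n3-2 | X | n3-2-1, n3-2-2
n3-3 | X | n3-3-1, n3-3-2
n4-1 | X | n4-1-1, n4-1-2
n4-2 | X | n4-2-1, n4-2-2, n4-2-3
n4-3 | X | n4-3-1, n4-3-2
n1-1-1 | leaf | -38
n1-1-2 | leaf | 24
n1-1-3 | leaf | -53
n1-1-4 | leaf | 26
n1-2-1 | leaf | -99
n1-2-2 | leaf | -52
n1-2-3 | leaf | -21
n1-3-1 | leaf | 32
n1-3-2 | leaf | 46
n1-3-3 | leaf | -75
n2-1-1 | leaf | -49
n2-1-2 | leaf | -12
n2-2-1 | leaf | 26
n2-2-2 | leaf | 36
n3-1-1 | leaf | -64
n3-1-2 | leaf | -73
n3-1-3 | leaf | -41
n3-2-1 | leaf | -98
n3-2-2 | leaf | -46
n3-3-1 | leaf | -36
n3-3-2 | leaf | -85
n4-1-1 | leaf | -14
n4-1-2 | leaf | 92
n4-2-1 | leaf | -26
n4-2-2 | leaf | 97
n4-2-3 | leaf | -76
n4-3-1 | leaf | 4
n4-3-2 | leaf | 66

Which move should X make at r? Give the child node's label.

n4

n1-1 (X): max(-38, 24, -53, 26) = 26
n1-2 (X): max(-99, -52, -21) = -21
n1-3 (X): max(32, 46, -75) = 46
n1 (O): min(26, -21, 46) = -21
n2-1 (X): max(-49, -12) = -12
n2-2 (X): max(26, 36) = 36
n2 (O): min(-12, 36) = -12
n3-1 (X): max(-64, -73, -41) = -41
n3-2 (X): max(-98, -46) = -46
n3-3 (X): max(-36, -85) = -36
n3 (O): min(-41, -46, -36) = -46
n4-1 (X): max(-14, 92) = 92
n4-2 (X): max(-26, 97, -76) = 97
n4-3 (X): max(4, 66) = 66
n4 (O): min(92, 97, 66) = 66
r (X): max(-21, -12, -46, 66) = 66
X at r wants the highest of {n1=-21, n2=-12, n3=-46, n4=66}, so chooses n4.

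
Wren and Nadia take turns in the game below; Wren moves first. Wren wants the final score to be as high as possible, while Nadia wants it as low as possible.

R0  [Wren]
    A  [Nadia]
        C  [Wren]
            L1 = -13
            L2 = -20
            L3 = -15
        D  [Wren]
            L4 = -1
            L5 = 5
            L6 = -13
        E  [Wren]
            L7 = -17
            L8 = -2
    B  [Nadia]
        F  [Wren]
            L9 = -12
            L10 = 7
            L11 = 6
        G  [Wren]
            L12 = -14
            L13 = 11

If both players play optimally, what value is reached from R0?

C (Wren): max(-13, -20, -15) = -13
D (Wren): max(-1, 5, -13) = 5
E (Wren): max(-17, -2) = -2
A (Nadia): min(-13, 5, -2) = -13
F (Wren): max(-12, 7, 6) = 7
G (Wren): max(-14, 11) = 11
B (Nadia): min(7, 11) = 7
R0 (Wren): max(-13, 7) = 7

7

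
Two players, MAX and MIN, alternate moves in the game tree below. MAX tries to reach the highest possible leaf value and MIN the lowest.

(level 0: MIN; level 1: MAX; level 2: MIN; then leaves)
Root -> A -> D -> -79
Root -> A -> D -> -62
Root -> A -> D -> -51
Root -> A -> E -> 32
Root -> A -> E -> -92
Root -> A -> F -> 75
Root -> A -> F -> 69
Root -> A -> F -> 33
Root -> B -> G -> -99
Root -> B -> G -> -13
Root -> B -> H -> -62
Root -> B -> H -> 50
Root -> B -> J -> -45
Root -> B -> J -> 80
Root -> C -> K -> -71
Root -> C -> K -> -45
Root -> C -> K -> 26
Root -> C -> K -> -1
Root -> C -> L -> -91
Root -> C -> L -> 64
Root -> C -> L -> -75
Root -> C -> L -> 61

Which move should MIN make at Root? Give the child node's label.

C

D (MIN): min(-79, -62, -51) = -79
E (MIN): min(32, -92) = -92
F (MIN): min(75, 69, 33) = 33
A (MAX): max(-79, -92, 33) = 33
G (MIN): min(-99, -13) = -99
H (MIN): min(-62, 50) = -62
J (MIN): min(-45, 80) = -45
B (MAX): max(-99, -62, -45) = -45
K (MIN): min(-71, -45, 26, -1) = -71
L (MIN): min(-91, 64, -75, 61) = -91
C (MAX): max(-71, -91) = -71
Root (MIN): min(33, -45, -71) = -71
MIN at Root wants the lowest of {A=33, B=-45, C=-71}, so chooses C.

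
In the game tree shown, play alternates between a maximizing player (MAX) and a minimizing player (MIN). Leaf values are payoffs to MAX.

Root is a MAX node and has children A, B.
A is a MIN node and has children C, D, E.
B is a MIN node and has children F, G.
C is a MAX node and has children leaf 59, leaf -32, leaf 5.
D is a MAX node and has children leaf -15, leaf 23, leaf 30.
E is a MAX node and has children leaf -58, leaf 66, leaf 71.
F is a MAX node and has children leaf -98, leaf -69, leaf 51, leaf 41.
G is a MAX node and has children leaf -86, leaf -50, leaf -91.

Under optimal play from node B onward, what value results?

-50

F (MAX): max(-98, -69, 51, 41) = 51
G (MAX): max(-86, -50, -91) = -50
B (MIN): min(51, -50) = -50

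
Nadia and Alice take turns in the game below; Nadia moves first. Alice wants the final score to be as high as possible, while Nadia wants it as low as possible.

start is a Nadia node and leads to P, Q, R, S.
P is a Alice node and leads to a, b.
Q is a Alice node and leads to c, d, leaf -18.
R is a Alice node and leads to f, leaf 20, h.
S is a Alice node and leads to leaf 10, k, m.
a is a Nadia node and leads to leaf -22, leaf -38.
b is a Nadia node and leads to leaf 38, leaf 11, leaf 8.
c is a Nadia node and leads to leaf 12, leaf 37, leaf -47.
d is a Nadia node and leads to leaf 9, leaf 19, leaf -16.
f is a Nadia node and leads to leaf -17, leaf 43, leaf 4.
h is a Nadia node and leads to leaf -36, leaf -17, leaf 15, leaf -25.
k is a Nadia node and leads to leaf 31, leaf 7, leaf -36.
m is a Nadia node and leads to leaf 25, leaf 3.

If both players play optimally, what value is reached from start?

-16

a (Nadia): min(-22, -38) = -38
b (Nadia): min(38, 11, 8) = 8
P (Alice): max(-38, 8) = 8
c (Nadia): min(12, 37, -47) = -47
d (Nadia): min(9, 19, -16) = -16
Q (Alice): max(-47, -16, -18) = -16
f (Nadia): min(-17, 43, 4) = -17
h (Nadia): min(-36, -17, 15, -25) = -36
R (Alice): max(-17, 20, -36) = 20
k (Nadia): min(31, 7, -36) = -36
m (Nadia): min(25, 3) = 3
S (Alice): max(10, -36, 3) = 10
start (Nadia): min(8, -16, 20, 10) = -16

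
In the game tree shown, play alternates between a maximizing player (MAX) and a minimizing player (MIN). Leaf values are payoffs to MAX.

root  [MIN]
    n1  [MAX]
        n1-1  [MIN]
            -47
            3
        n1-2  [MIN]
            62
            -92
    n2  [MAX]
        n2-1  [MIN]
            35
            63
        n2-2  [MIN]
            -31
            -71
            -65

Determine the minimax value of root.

-47

n1-1 (MIN): min(-47, 3) = -47
n1-2 (MIN): min(62, -92) = -92
n1 (MAX): max(-47, -92) = -47
n2-1 (MIN): min(35, 63) = 35
n2-2 (MIN): min(-31, -71, -65) = -71
n2 (MAX): max(35, -71) = 35
root (MIN): min(-47, 35) = -47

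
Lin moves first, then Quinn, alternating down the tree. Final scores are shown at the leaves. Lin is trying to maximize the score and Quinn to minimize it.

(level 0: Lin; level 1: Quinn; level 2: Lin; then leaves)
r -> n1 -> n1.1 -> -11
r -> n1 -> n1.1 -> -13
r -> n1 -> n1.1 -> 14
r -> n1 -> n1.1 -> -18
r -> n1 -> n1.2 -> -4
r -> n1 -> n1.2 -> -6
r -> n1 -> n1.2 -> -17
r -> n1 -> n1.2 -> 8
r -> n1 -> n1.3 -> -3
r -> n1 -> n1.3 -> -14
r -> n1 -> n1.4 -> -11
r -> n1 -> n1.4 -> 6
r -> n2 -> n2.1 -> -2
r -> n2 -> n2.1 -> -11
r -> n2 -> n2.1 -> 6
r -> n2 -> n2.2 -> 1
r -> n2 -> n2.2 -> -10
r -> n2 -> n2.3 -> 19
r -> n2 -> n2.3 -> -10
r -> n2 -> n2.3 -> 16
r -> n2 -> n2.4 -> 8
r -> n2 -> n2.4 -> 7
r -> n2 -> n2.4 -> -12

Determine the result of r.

n1.1 (Lin): max(-11, -13, 14, -18) = 14
n1.2 (Lin): max(-4, -6, -17, 8) = 8
n1.3 (Lin): max(-3, -14) = -3
n1.4 (Lin): max(-11, 6) = 6
n1 (Quinn): min(14, 8, -3, 6) = -3
n2.1 (Lin): max(-2, -11, 6) = 6
n2.2 (Lin): max(1, -10) = 1
n2.3 (Lin): max(19, -10, 16) = 19
n2.4 (Lin): max(8, 7, -12) = 8
n2 (Quinn): min(6, 1, 19, 8) = 1
r (Lin): max(-3, 1) = 1

1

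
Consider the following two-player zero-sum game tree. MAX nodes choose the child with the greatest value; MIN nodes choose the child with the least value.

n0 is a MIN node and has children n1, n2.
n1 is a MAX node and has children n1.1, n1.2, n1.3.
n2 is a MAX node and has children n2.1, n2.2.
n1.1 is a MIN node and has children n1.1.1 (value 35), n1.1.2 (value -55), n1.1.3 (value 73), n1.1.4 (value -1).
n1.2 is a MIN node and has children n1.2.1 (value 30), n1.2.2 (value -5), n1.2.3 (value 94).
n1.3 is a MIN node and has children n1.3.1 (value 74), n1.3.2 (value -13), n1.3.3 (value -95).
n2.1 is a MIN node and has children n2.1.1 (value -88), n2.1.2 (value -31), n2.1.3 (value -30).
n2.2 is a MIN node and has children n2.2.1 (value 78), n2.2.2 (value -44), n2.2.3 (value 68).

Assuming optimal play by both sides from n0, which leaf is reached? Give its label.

n1.1 (MIN): min(35, -55, 73, -1) = -55
n1.2 (MIN): min(30, -5, 94) = -5
n1.3 (MIN): min(74, -13, -95) = -95
n1 (MAX): max(-55, -5, -95) = -5
n2.1 (MIN): min(-88, -31, -30) = -88
n2.2 (MIN): min(78, -44, 68) = -44
n2 (MAX): max(-88, -44) = -44
n0 (MIN): min(-5, -44) = -44
At n0, MIN picks n2 (lowest: -44).
At n2, MAX picks n2.2 (highest: -44).
At n2.2, MIN picks n2.2.2 (lowest: -44).
Terminal value -44.

n2.2.2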